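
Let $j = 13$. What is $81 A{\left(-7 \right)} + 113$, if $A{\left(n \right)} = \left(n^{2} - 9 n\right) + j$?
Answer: $10238$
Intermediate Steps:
$A{\left(n \right)} = 13 + n^{2} - 9 n$ ($A{\left(n \right)} = \left(n^{2} - 9 n\right) + 13 = 13 + n^{2} - 9 n$)
$81 A{\left(-7 \right)} + 113 = 81 \left(13 + \left(-7\right)^{2} - -63\right) + 113 = 81 \left(13 + 49 + 63\right) + 113 = 81 \cdot 125 + 113 = 10125 + 113 = 10238$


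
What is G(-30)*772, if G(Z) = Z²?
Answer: 694800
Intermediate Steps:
G(-30)*772 = (-30)²*772 = 900*772 = 694800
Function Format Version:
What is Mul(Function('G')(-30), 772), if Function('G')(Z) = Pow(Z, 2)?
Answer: 694800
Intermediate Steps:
Mul(Function('G')(-30), 772) = Mul(Pow(-30, 2), 772) = Mul(900, 772) = 694800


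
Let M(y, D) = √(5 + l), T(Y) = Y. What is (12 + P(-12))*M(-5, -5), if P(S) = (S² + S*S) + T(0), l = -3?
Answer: 300*√2 ≈ 424.26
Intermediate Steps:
M(y, D) = √2 (M(y, D) = √(5 - 3) = √2)
P(S) = 2*S² (P(S) = (S² + S*S) + 0 = (S² + S²) + 0 = 2*S² + 0 = 2*S²)
(12 + P(-12))*M(-5, -5) = (12 + 2*(-12)²)*√2 = (12 + 2*144)*√2 = (12 + 288)*√2 = 300*√2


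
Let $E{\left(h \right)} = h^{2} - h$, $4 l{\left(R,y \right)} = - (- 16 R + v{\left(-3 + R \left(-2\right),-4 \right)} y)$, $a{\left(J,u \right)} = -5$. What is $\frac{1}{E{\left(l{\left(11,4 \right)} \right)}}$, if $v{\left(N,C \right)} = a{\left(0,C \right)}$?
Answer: $\frac{1}{2352} \approx 0.00042517$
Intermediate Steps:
$v{\left(N,C \right)} = -5$
$l{\left(R,y \right)} = 4 R + \frac{5 y}{4}$ ($l{\left(R,y \right)} = \frac{\left(-1\right) \left(- 16 R - 5 y\right)}{4} = \frac{5 y + 16 R}{4} = 4 R + \frac{5 y}{4}$)
$\frac{1}{E{\left(l{\left(11,4 \right)} \right)}} = \frac{1}{\left(4 \cdot 11 + \frac{5}{4} \cdot 4\right) \left(-1 + \left(4 \cdot 11 + \frac{5}{4} \cdot 4\right)\right)} = \frac{1}{\left(44 + 5\right) \left(-1 + \left(44 + 5\right)\right)} = \frac{1}{49 \left(-1 + 49\right)} = \frac{1}{49 \cdot 48} = \frac{1}{2352}$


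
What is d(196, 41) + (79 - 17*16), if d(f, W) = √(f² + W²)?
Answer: -193 + √40097 ≈ 7.2424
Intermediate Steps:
d(f, W) = √(W² + f²)
d(196, 41) + (79 - 17*16) = √(41² + 196²) + (79 - 17*16) = √(1681 + 38416) + (79 - 272) = √40097 - 193 = -193 + √40097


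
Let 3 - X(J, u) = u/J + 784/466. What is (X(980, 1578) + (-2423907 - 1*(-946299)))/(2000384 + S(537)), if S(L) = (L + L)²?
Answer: -168698538767/360076196200 ≈ -0.46851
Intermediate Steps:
S(L) = 4*L² (S(L) = (2*L)² = 4*L²)
X(J, u) = 307/233 - u/J (X(J, u) = 3 - (u/J + 784/466) = 3 - (u/J + 784*(1/466)) = 3 - (u/J + 392/233) = 3 - (392/233 + u/J) = 3 + (-392/233 - u/J) = 307/233 - u/J)
(X(980, 1578) + (-2423907 - 1*(-946299)))/(2000384 + S(537)) = ((307/233 - 1*1578/980) + (-2423907 - 1*(-946299)))/(2000384 + 4*537²) = ((307/233 - 1*1578*1/980) + (-2423907 + 946299))/(2000384 + 4*288369) = ((307/233 - 789/490) - 1477608)/(2000384 + 1153476) = (-33407/114170 - 1477608)/3153860 = -168698538767/114170*1/3153860 = -168698538767/360076196200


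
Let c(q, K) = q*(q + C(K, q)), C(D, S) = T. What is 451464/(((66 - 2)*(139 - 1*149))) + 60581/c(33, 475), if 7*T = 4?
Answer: -80742511/124080 ≈ -650.73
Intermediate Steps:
T = 4/7 (T = (⅐)*4 = 4/7 ≈ 0.57143)
C(D, S) = 4/7
c(q, K) = q*(4/7 + q) (c(q, K) = q*(q + 4/7) = q*(4/7 + q))
451464/(((66 - 2)*(139 - 1*149))) + 60581/c(33, 475) = 451464/(((66 - 2)*(139 - 1*149))) + 60581/(((⅐)*33*(4 + 7*33))) = 451464/((64*(139 - 149))) + 60581/(((⅐)*33*(4 + 231))) = 451464/((64*(-10))) + 60581/(((⅐)*33*235)) = 451464/(-640) + 60581/(7755/7) = 451464*(-1/640) + 60581*(7/7755) = -56433/80 + 424067/7755 = -80742511/124080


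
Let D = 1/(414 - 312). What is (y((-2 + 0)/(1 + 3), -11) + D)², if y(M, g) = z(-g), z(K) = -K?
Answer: 1256641/10404 ≈ 120.78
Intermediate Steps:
D = 1/102 ≈ 0.0098039
y(M, g) = g (y(M, g) = -(-1)*g = g)
(y((-2 + 0)/(1 + 3), -11) + D)² = (-11 + 1/102)² = (-1121/102)² = 1256641/10404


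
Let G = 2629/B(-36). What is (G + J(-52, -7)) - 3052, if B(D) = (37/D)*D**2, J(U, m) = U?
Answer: -4137157/1332 ≈ -3106.0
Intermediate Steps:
B(D) = 37*D
G = -2629/1332 (G = 2629/((37*(-36))) = 2629/(-1332) = 2629*(-1/1332) = -2629/1332 ≈ -1.9737)
(G + J(-52, -7)) - 3052 = (-2629/1332 - 52) - 3052 = -71893/1332 - 3052 = -4137157/1332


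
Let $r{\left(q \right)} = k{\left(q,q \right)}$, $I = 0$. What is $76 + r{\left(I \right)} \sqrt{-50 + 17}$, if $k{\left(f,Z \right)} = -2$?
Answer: $76 - 2 i \sqrt{33} \approx 76.0 - 11.489 i$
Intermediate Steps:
$r{\left(q \right)} = -2$
$76 + r{\left(I \right)} \sqrt{-50 + 17} = 76 - 2 \sqrt{-50 + 17} = 76 - 2 \sqrt{-33} = 76 - 2 i \sqrt{33}$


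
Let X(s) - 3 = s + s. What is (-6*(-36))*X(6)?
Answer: 3240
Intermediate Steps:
X(s) = 3 + 2*s (X(s) = 3 + (s + s) = 3 + 2*s)
(-6*(-36))*X(6) = (-6*(-36))*(3 + 2*6) = 216*(3 + 12) = 216*15 = 3240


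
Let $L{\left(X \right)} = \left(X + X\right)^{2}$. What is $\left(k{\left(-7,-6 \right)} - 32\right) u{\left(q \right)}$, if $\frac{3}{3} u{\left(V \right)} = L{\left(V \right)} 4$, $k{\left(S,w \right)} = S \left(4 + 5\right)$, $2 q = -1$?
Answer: $-380$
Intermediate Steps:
$q = - \frac{1}{2}$ ($q = \frac{1}{2} \left(-1\right) = - \frac{1}{2} \approx -0.5$)
$L{\left(X \right)} = 4 X^{2}$ ($L{\left(X \right)} = \left(2 X\right)^{2} = 4 X^{2}$)
$k{\left(S,w \right)} = 9 S$ ($k{\left(S,w \right)} = S 9 = 9 S$)
$u{\left(V \right)} = 16 V^{2}$ ($u{\left(V \right)} = 4 V^{2} \cdot 4 = 16 V^{2}$)
$\left(k{\left(-7,-6 \right)} - 32\right) u{\left(q \right)} = \left(9 \left(-7\right) - 32\right) 16 \left(- \frac{1}{2}\right)^{2} = \left(-63 - 32\right) 16 \cdot \frac{1}{4} = \left(-95\right) 4 = -380$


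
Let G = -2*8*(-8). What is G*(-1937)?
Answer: -247936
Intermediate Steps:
G = 128 (G = -16*(-8) = 128)
G*(-1937) = 128*(-1937) = -247936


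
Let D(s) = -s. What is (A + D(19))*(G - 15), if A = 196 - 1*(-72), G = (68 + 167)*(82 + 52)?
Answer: 7837275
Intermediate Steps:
G = 31490 (G = 235*134 = 31490)
A = 268 (A = 196 + 72 = 268)
(A + D(19))*(G - 15) = (268 - 1*19)*(31490 - 15) = (268 - 19)*31475 = 249*31475 = 7837275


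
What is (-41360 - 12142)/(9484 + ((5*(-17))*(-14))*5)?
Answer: -26751/7717 ≈ -3.4665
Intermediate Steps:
(-41360 - 12142)/(9484 + ((5*(-17))*(-14))*5) = -53502/(9484 - 85*(-14)*5) = -53502/(9484 + 1190*5) = -53502/(9484 + 5950) = -53502/15434 = -53502*1/15434 = -26751/7717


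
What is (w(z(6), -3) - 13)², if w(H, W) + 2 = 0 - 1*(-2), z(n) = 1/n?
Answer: 169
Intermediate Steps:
w(H, W) = 0 (w(H, W) = -2 + (0 - 1*(-2)) = -2 + (0 + 2) = -2 + 2 = 0)
(w(z(6), -3) - 13)² = (0 - 13)² = (-13)² = 169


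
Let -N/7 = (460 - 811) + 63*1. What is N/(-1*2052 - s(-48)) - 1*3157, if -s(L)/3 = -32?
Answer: -565271/179 ≈ -3157.9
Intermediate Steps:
N = 2016 (N = -7*((460 - 811) + 63*1) = -7*(-351 + 63) = -7*(-288) = 2016)
s(L) = 96 (s(L) = -3*(-32) = 96)
N/(-1*2052 - s(-48)) - 1*3157 = 2016/(-1*2052 - 1*96) - 1*3157 = 2016/(-2052 - 96) - 3157 = 2016/(-2148) - 3157 = 2016*(-1/2148) - 3157 = -168/179 - 3157 = -565271/179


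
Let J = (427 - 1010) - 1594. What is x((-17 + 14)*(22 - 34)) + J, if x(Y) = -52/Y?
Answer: -19606/9 ≈ -2178.4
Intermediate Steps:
J = -2177 (J = -583 - 1594 = -2177)
x((-17 + 14)*(22 - 34)) + J = -52*1/((-17 + 14)*(22 - 34)) - 2177 = -52/((-3*(-12))) - 2177 = -52/36 - 2177 = -52*1/36 - 2177 = -13/9 - 2177 = -19606/9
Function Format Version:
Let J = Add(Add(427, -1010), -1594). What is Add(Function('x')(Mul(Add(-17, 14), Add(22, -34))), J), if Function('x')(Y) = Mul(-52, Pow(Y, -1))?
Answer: Rational(-19606, 9) ≈ -2178.4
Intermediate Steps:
J = -2177 (J = Add(-583, -1594) = -2177)
Add(Function('x')(Mul(Add(-17, 14), Add(22, -34))), J) = Add(Mul(-52, Pow(Mul(Add(-17, 14), Add(22, -34)), -1)), -2177) = Add(Mul(-52, Pow(Mul(-3, -12), -1)), -2177) = Add(Mul(-52, Pow(36, -1)), -2177) = Add(Mul(-52, Rational(1, 36)), -2177) = Add(Rational(-13, 9), -2177) = Rational(-19606, 9)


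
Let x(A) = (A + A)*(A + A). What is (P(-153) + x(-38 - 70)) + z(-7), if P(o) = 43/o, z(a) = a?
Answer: 7137254/153 ≈ 46649.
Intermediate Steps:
x(A) = 4*A² (x(A) = (2*A)*(2*A) = 4*A²)
(P(-153) + x(-38 - 70)) + z(-7) = (43/(-153) + 4*(-38 - 70)²) - 7 = (43*(-1/153) + 4*(-108)²) - 7 = (-43/153 + 4*11664) - 7 = (-43/153 + 46656) - 7 = 7138325/153 - 7 = 7137254/153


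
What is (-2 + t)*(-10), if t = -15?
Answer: 170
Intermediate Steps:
(-2 + t)*(-10) = (-2 - 15)*(-10) = -17*(-10) = 170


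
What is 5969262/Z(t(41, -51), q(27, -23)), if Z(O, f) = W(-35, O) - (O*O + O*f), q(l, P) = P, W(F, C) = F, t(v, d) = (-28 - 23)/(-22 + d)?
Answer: -31810197198/103487 ≈ -3.0738e+5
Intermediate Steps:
t(v, d) = -51/(-22 + d)
Z(O, f) = -35 - O² - O*f (Z(O, f) = -35 - (O*O + O*f) = -35 - (O² + O*f) = -35 + (-O² - O*f) = -35 - O² - O*f)
5969262/Z(t(41, -51), q(27, -23)) = 5969262/(-35 - (-51/(-22 - 51))² - 1*(-51/(-22 - 51))*(-23)) = 5969262/(-35 - (-51/(-73))² - 1*(-51/(-73))*(-23)) = 5969262/(-35 - (-51*(-1/73))² - 1*(-51*(-1/73))*(-23)) = 5969262/(-35 - (51/73)² - 1*51/73*(-23)) = 5969262/(-35 - 1*2601/5329 + 1173/73) = 5969262/(-35 - 2601/5329 + 1173/73) = 5969262/(-103487/5329) = 5969262*(-5329/103487) = -31810197198/103487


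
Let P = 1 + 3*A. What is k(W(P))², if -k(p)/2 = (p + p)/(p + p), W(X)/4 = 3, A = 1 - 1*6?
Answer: 4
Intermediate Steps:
A = -5 (A = 1 - 6 = -5)
P = -14 (P = 1 + 3*(-5) = 1 - 15 = -14)
W(X) = 12 (W(X) = 4*3 = 12)
k(p) = -2 (k(p) = -2*(p + p)/(p + p) = -2*2*p/(2*p) = -2*2*p*1/(2*p) = -2*1 = -2)
k(W(P))² = (-2)² = 4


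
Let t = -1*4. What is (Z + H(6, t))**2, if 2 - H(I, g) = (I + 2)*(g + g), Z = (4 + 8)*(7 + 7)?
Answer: 54756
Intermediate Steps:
t = -4
Z = 168 (Z = 12*14 = 168)
H(I, g) = 2 - 2*g*(2 + I) (H(I, g) = 2 - (I + 2)*(g + g) = 2 - (2 + I)*2*g = 2 - 2*g*(2 + I))
(Z + H(6, t))**2 = (168 + (2 - 4*(-4) - 2*6*(-4)))**2 = (168 + (2 + 16 + 48))**2 = (168 + 66)**2 = 234**2 = 54756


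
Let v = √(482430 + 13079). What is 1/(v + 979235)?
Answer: 979235/958900689716 - √495509/958900689716 ≈ 1.0205e-6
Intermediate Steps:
v = √495509 ≈ 703.92
1/(v + 979235) = 1/(√495509 + 979235) = 1/(979235 + √495509)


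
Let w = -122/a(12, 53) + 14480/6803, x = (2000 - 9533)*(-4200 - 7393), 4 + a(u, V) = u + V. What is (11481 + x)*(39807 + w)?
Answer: 23652781301537250/6803 ≈ 3.4768e+12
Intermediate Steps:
a(u, V) = -4 + V + u (a(u, V) = -4 + (u + V) = -4 + (V + u) = -4 + V + u)
x = 87330069 (x = -7533*(-11593) = 87330069)
w = 874/6803 (w = -122/(-4 + 53 + 12) + 14480/6803 = -122/61 + 14480*(1/6803) = -122*1/61 + 14480/6803 = -2 + 14480/6803 = 874/6803 ≈ 0.12847)
(11481 + x)*(39807 + w) = (11481 + 87330069)*(39807 + 874/6803) = 87341550*(270807895/6803) = 23652781301537250/6803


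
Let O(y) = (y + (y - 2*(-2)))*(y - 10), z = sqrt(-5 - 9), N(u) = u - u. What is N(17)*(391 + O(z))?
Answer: 0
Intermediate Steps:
N(u) = 0
z = I*sqrt(14) (z = sqrt(-14) = I*sqrt(14) ≈ 3.7417*I)
O(y) = (-10 + y)*(4 + 2*y) (O(y) = (y + (y + 4))*(-10 + y) = (y + (4 + y))*(-10 + y) = (4 + 2*y)*(-10 + y) = (-10 + y)*(4 + 2*y))
N(17)*(391 + O(z)) = 0*(391 + (-40 - 16*I*sqrt(14) + 2*(I*sqrt(14))**2)) = 0*(391 + (-40 - 16*I*sqrt(14) + 2*(-14))) = 0*(391 + (-40 - 16*I*sqrt(14) - 28)) = 0*(391 + (-68 - 16*I*sqrt(14))) = 0*(323 - 16*I*sqrt(14)) = 0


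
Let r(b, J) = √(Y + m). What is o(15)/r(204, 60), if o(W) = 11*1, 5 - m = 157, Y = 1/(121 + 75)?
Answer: -154*I*√31/961 ≈ -0.89223*I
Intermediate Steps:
Y = 1/196 ≈ 0.0051020
m = -152 (m = 5 - 1*157 = 5 - 157 = -152)
o(W) = 11
r(b, J) = 31*I*√31/14 (r(b, J) = √(1/196 - 152) = √(-29791/196) = 31*I*√31/14)
o(15)/r(204, 60) = 11/((31*I*√31/14)) = 11*(-14*I*√31/961) = -154*I*√31/961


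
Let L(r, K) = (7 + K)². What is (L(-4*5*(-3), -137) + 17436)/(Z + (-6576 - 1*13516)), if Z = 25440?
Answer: 8584/1337 ≈ 6.4203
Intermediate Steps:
(L(-4*5*(-3), -137) + 17436)/(Z + (-6576 - 1*13516)) = ((7 - 137)² + 17436)/(25440 + (-6576 - 1*13516)) = ((-130)² + 17436)/(25440 + (-6576 - 13516)) = (16900 + 17436)/(25440 - 20092) = 34336/5348 = 34336*(1/5348) = 8584/1337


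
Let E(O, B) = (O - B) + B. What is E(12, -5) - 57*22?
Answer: -1242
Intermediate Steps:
E(O, B) = O
E(12, -5) - 57*22 = 12 - 57*22 = 12 - 1254 = -1242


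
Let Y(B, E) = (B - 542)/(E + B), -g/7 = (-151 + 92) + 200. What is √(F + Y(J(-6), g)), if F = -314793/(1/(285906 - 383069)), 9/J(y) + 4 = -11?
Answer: √745809915964620390/4938 ≈ 1.7489e+5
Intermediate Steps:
J(y) = -⅗ (J(y) = 9/(-4 - 11) = 9/(-15) = 9*(-1/15) = -⅗)
g = -987 (g = -7*((-151 + 92) + 200) = -7*(-59 + 200) = -7*141 = -987)
F = 30586232259 (F = -314793/(1/(-97163)) = -314793/(-1/97163) = -314793*(-97163) = 30586232259)
Y(B, E) = (-542 + B)/(B + E)
√(F + Y(J(-6), g)) = √(30586232259 + (-542 - ⅗)/(-⅗ - 987)) = √(30586232259 - 2713/5/(-4938/5)) = √(30586232259 - 5/4938*(-2713/5)) = √(30586232259 + 2713/4938) = √(151034814897655/4938) = √745809915964620390/4938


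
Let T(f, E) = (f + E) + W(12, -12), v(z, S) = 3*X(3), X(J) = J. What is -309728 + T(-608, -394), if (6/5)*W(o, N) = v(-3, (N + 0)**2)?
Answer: -621445/2 ≈ -3.1072e+5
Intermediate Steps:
v(z, S) = 9 (v(z, S) = 3*3 = 9)
W(o, N) = 15/2 (W(o, N) = (5/6)*9 = 15/2)
T(f, E) = 15/2 + E + f (T(f, E) = (f + E) + 15/2 = (E + f) + 15/2 = 15/2 + E + f)
-309728 + T(-608, -394) = -309728 + (15/2 - 394 - 608) = -309728 - 1989/2 = -621445/2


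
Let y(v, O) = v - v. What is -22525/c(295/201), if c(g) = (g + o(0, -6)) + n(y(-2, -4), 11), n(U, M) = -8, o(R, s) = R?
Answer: 4527525/1313 ≈ 3448.2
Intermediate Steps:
y(v, O) = 0
c(g) = -8 + g (c(g) = (g + 0) - 8 = g - 8 = -8 + g)
-22525/c(295/201) = -22525/(-8 + 295/201) = -22525/(-1313/201) = -22525*(-201/1313) = 4527525/1313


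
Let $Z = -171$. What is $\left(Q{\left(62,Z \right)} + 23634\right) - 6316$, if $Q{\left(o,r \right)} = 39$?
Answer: $17357$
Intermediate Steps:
$\left(Q{\left(62,Z \right)} + 23634\right) - 6316 = \left(39 + 23634\right) - 6316 = 23673 - 6316 = 17357$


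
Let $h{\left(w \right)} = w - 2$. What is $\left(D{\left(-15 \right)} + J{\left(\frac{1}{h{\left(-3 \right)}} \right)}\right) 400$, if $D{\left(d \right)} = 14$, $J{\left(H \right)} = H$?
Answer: $5520$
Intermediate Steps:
$h{\left(w \right)} = -2 + w$ ($h{\left(w \right)} = w - 2 = -2 + w$)
$\left(D{\left(-15 \right)} + J{\left(\frac{1}{h{\left(-3 \right)}} \right)}\right) 400 = \left(14 + \frac{1}{-2 - 3}\right) 400 = \left(14 + \frac{1}{-5}\right) 400 = \left(14 - \frac{1}{5}\right) 400 = \frac{69}{5} \cdot 400 = 5520$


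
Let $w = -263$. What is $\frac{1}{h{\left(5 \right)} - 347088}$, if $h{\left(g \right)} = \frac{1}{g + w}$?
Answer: $- \frac{258}{89548705} \approx -2.8811 \cdot 10^{-6}$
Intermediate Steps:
$h{\left(g \right)} = \frac{1}{-263 + g}$ ($h{\left(g \right)} = \frac{1}{g - 263} = \frac{1}{-263 + g}$)
$\frac{1}{h{\left(5 \right)} - 347088} = \frac{1}{\frac{1}{-263 + 5} - 347088} = \frac{1}{\frac{1}{-258} - 347088} = \frac{1}{- \frac{1}{258} - 347088} = \frac{1}{- \frac{89548705}{258}} = - \frac{258}{89548705}$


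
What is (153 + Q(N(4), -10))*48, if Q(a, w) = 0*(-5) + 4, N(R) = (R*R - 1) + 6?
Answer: 7536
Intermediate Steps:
N(R) = 5 + R**2 (N(R) = (R**2 - 1) + 6 = (-1 + R**2) + 6 = 5 + R**2)
Q(a, w) = 4 (Q(a, w) = 0 + 4 = 4)
(153 + Q(N(4), -10))*48 = (153 + 4)*48 = 157*48 = 7536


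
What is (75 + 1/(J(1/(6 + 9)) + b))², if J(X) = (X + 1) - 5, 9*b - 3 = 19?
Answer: 24800400/4489 ≈ 5524.7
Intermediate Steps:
b = 22/9 (b = ⅓ + (⅑)*19 = ⅓ + 19/9 = 22/9 ≈ 2.4444)
J(X) = -4 + X (J(X) = (1 + X) - 5 = -4 + X)
(75 + 1/(J(1/(6 + 9)) + b))² = (75 + 1/((-4 + 1/(6 + 9)) + 22/9))² = (75 + 1/((-4 + 1/15) + 22/9))² = (75 + 1/(-59/15 + 22/9))² = (75 + 1/(-67/45))² = (75 - 45/67)² = (4980/67)² = 24800400/4489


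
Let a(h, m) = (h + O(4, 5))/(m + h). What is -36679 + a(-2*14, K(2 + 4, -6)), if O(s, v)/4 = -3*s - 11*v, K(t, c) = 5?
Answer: -843321/23 ≈ -36666.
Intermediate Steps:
O(s, v) = -44*v - 12*s (O(s, v) = 4*(-3*s - 11*v) = 4*(-11*v - 3*s) = -44*v - 12*s)
a(h, m) = (-268 + h)/(h + m) (a(h, m) = (h + (-44*5 - 12*4))/(m + h) = (h + (-220 - 48))/(h + m) = (h - 268)/(h + m) = (-268 + h)/(h + m))
-36679 + a(-2*14, K(2 + 4, -6)) = -36679 + (-268 - 2*14)/(-2*14 + 5) = -36679 + (-268 - 28)/(-28 + 5) = -36679 - 296/(-23) = -36679 - 1/23*(-296) = -36679 + 296/23 = -843321/23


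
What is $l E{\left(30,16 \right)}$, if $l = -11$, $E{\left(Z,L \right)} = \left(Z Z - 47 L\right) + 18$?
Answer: $-1826$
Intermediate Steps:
$E{\left(Z,L \right)} = 18 + Z^{2} - 47 L$ ($E{\left(Z,L \right)} = \left(Z^{2} - 47 L\right) + 18 = 18 + Z^{2} - 47 L$)
$l E{\left(30,16 \right)} = - 11 \left(18 + 30^{2} - 752\right) = - 11 \left(18 + 900 - 752\right) = \left(-11\right) 166 = -1826$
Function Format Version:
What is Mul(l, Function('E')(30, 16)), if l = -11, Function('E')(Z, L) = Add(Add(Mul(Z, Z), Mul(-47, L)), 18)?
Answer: -1826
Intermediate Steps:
Function('E')(Z, L) = Add(18, Pow(Z, 2), Mul(-47, L)) (Function('E')(Z, L) = Add(Add(Pow(Z, 2), Mul(-47, L)), 18) = Add(18, Pow(Z, 2), Mul(-47, L)))
Mul(l, Function('E')(30, 16)) = Mul(-11, Add(18, Pow(30, 2), Mul(-47, 16))) = Mul(-11, Add(18, 900, -752)) = Mul(-11, 166) = -1826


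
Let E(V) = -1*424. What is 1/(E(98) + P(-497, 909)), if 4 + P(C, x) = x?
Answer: 1/481 ≈ 0.0020790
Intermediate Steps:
P(C, x) = -4 + x
E(V) = -424
1/(E(98) + P(-497, 909)) = 1/(-424 + (-4 + 909)) = 1/(-424 + 905) = 1/481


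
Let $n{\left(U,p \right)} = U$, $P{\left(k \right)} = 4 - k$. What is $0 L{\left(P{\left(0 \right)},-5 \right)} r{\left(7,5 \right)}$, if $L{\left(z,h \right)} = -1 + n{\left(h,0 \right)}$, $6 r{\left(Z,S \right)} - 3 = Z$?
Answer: $0$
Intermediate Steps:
$r{\left(Z,S \right)} = \frac{1}{2} + \frac{Z}{6}$
$L{\left(z,h \right)} = -1 + h$
$0 L{\left(P{\left(0 \right)},-5 \right)} r{\left(7,5 \right)} = 0 \left(-1 - 5\right) \left(\frac{1}{2} + \frac{1}{6} \cdot 7\right) = 0 \left(-6\right) \left(\frac{1}{2} + \frac{7}{6}\right) = 0 \cdot \frac{5}{3} = 0$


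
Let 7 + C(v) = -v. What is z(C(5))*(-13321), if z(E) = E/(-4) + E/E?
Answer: -53284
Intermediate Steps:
C(v) = -7 - v
z(E) = 1 - E/4 (z(E) = E*(-¼) + 1 = -E/4 + 1 = 1 - E/4)
z(C(5))*(-13321) = (1 - (-7 - 1*5)/4)*(-13321) = (1 - (-7 - 5)/4)*(-13321) = (1 - ¼*(-12))*(-13321) = (1 + 3)*(-13321) = 4*(-13321) = -53284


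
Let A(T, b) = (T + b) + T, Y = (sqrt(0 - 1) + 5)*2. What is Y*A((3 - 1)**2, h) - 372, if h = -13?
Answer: -422 - 10*I ≈ -422.0 - 10.0*I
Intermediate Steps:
Y = 10 + 2*I (Y = (sqrt(-1) + 5)*2 = (I + 5)*2 = (5 + I)*2 = 10 + 2*I ≈ 10.0 + 2.0*I)
A(T, b) = b + 2*T
Y*A((3 - 1)**2, h) - 372 = (10 + 2*I)*(-13 + 2*(3 - 1)**2) - 372 = (10 + 2*I)*(-13 + 2*2**2) - 372 = (10 + 2*I)*(-13 + 2*4) - 372 = (10 + 2*I)*(-13 + 8) - 372 = (10 + 2*I)*(-5) - 372 = (-50 - 10*I) - 372 = -422 - 10*I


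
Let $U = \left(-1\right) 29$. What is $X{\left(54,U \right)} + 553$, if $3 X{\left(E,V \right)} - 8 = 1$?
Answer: $556$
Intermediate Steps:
$U = -29$
$X{\left(E,V \right)} = 3$ ($X{\left(E,V \right)} = \frac{8}{3} + \frac{1}{3} \cdot 1 = \frac{8}{3} + \frac{1}{3} = 3$)
$X{\left(54,U \right)} + 553 = 3 + 553 = 556$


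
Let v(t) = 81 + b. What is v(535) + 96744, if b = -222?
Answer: 96603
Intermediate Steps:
v(t) = -141 (v(t) = 81 - 222 = -141)
v(535) + 96744 = -141 + 96744 = 96603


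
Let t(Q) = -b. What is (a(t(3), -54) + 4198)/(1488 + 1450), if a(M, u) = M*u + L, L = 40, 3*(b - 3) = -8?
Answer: 2128/1469 ≈ 1.4486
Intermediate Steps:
b = 1/3 (b = 3 + (1/3)*(-8) = 3 - 8/3 = 1/3 ≈ 0.33333)
t(Q) = -1/3 (t(Q) = -1*1/3 = -1/3)
a(M, u) = 40 + M*u (a(M, u) = M*u + 40 = 40 + M*u)
(a(t(3), -54) + 4198)/(1488 + 1450) = ((40 - 1/3*(-54)) + 4198)/(1488 + 1450) = ((40 + 18) + 4198)/2938 = (58 + 4198)*(1/2938) = 4256*(1/2938) = 2128/1469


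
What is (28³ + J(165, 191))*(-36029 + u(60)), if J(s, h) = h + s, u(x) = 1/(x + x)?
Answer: -8037347461/10 ≈ -8.0373e+8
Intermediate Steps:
u(x) = 1/(2*x)
(28³ + J(165, 191))*(-36029 + u(60)) = (28³ + (191 + 165))*(-36029 + (½)/60) = (21952 + 356)*(-36029 + (½)*(1/60)) = 22308*(-36029 + 1/120) = 22308*(-4323479/120) = -8037347461/10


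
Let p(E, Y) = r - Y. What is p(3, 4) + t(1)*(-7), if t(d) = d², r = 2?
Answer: -9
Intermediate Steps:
p(E, Y) = 2 - Y
p(3, 4) + t(1)*(-7) = (2 - 1*4) + 1²*(-7) = (2 - 4) + 1*(-7) = -2 - 7 = -9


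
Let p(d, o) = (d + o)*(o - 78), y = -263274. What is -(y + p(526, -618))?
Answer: 199242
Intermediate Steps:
p(d, o) = (-78 + o)*(d + o) (p(d, o) = (d + o)*(-78 + o) = (-78 + o)*(d + o))
-(y + p(526, -618)) = -(-263274 + ((-618)² - 78*526 - 78*(-618) + 526*(-618))) = -(-263274 + (381924 - 41028 + 48204 - 325068)) = -(-263274 + 64032) = -1*(-199242) = 199242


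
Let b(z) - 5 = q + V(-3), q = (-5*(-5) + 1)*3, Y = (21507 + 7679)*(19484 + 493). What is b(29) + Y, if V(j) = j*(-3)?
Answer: 583048814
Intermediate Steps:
V(j) = -3*j
Y = 583048722 (Y = 29186*19977 = 583048722)
q = 78 (q = (25 + 1)*3 = 26*3 = 78)
b(z) = 92 (b(z) = 5 + (78 - 3*(-3)) = 5 + (78 + 9) = 5 + 87 = 92)
b(29) + Y = 92 + 583048722 = 583048814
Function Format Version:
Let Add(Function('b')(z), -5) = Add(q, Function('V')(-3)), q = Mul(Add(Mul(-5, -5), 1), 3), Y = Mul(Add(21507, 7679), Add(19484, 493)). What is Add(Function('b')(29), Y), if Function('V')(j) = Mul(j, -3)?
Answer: 583048814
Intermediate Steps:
Function('V')(j) = Mul(-3, j)
Y = 583048722 (Y = Mul(29186, 19977) = 583048722)
q = 78 (q = Mul(Add(25, 1), 3) = Mul(26, 3) = 78)
Function('b')(z) = 92 (Function('b')(z) = Add(5, Add(78, Mul(-3, -3))) = Add(5, Add(78, 9)) = Add(5, 87) = 92)
Add(Function('b')(29), Y) = Add(92, 583048722) = 583048814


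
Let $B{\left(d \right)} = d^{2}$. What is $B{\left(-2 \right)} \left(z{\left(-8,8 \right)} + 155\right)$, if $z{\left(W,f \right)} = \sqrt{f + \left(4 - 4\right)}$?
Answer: $620 + 8 \sqrt{2} \approx 631.31$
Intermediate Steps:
$z{\left(W,f \right)} = \sqrt{f}$ ($z{\left(W,f \right)} = \sqrt{f + \left(4 - 4\right)} = \sqrt{f + 0} = \sqrt{f}$)
$B{\left(-2 \right)} \left(z{\left(-8,8 \right)} + 155\right) = \left(-2\right)^{2} \left(\sqrt{8} + 155\right) = 4 \left(2 \sqrt{2} + 155\right) = 4 \left(155 + 2 \sqrt{2}\right) = 620 + 8 \sqrt{2}$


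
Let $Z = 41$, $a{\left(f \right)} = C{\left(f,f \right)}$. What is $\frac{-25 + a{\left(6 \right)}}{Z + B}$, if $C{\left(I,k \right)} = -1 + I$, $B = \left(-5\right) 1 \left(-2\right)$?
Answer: $- \frac{20}{51} \approx -0.39216$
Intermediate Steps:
$B = 10$ ($B = \left(-5\right) \left(-2\right) = 10$)
$a{\left(f \right)} = -1 + f$
$\frac{-25 + a{\left(6 \right)}}{Z + B} = \frac{-25 + \left(-1 + 6\right)}{41 + 10} = \frac{-25 + 5}{51} = \frac{1}{51} \left(-20\right) = - \frac{20}{51}$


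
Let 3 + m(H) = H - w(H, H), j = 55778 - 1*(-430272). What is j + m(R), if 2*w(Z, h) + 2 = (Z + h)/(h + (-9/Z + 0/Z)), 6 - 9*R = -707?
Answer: 2220994032479/4568760 ≈ 4.8613e+5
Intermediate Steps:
R = 713/9 (R = ⅔ - ⅑*(-707) = ⅔ + 707/9 = 713/9 ≈ 79.222)
w(Z, h) = -1 + (Z + h)/(2*(h - 9/Z)) (w(Z, h) = -1 + ((Z + h)/(h + (-9/Z + 0/Z)))/2 = -1 + ((Z + h)/(h + (-9/Z + 0)))/2 = -1 + ((Z + h)/(h - 9/Z))/2 = -1 + (Z + h)/(2*(h - 9/Z)))
j = 486050 (j = 55778 + 430272 = 486050)
m(H) = -3 + H - 9/(-9 + H²) (m(H) = -3 + (H - (18 + H² - H*H)/(2*(-9 + H*H))) = -3 + (H - (18 + H² - H²)/(2*(-9 + H²))) = -3 + (H - 18/(2*(-9 + H²))) = -3 + (H - 9/(-9 + H²)) = -3 + H - 9/(-9 + H²))
j + m(R) = 486050 + (-9 + (-9 + (713/9)²)*(-3 + 713/9))/(-9 + (713/9)²) = 486050 + (-9 + (-9 + 508369/81)*(686/9))/(-9 + 508369/81) = 486050 + (-9 + (507640/81)*(686/9))/(507640/81) = 486050 + 81*(-9 + 348241040/729)/507640 = 486050 + (81/507640)*(348234479/729) = 486050 + 348234479/4568760 = 2220994032479/4568760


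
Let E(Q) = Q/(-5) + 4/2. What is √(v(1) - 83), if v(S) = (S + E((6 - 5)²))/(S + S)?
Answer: 2*I*√510/5 ≈ 9.0333*I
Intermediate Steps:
E(Q) = 2 - Q/5 (E(Q) = Q*(-⅕) + 4*(½) = -Q/5 + 2 = 2 - Q/5)
v(S) = (9/5 + S)/(2*S) (v(S) = (S + (2 - (6 - 5)²/5))/(S + S) = (S + (2 - ⅕*1²))/((2*S)) = (S + (2 - ⅕*1))*(1/(2*S)) = (S + (2 - ⅕))*(1/(2*S)) = (S + 9/5)*(1/(2*S)) = (9/5 + S)*(1/(2*S)) = (9/5 + S)/(2*S))
√(v(1) - 83) = √((⅒)*(9 + 5*1)/1 - 83) = √((⅒)*1*(9 + 5) - 83) = √((⅒)*1*14 - 83) = √(7/5 - 83) = √(-408/5) = 2*I*√510/5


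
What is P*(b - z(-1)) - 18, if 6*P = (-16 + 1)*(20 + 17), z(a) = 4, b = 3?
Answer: 149/2 ≈ 74.500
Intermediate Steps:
P = -185/2 (P = ((-16 + 1)*(20 + 17))/6 = (-15*37)/6 = (⅙)*(-555) = -185/2 ≈ -92.500)
P*(b - z(-1)) - 18 = -185*(3 - 1*4)/2 - 18 = -185*(3 - 4)/2 - 18 = -185/2*(-1) - 18 = 185/2 - 18 = 149/2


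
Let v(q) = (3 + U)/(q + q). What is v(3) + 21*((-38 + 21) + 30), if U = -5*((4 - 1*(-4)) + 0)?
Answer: 1601/6 ≈ 266.83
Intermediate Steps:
U = -40 (U = -5*((4 + 4) + 0) = -5*(8 + 0) = -5*8 = -40)
v(q) = -37/(2*q) (v(q) = (3 - 40)/(q + q) = -37*1/(2*q) = -37/(2*q))
v(3) + 21*((-38 + 21) + 30) = -37/2/3 + 21*((-38 + 21) + 30) = -37/2*⅓ + 21*(-17 + 30) = -37/6 + 21*13 = -37/6 + 273 = 1601/6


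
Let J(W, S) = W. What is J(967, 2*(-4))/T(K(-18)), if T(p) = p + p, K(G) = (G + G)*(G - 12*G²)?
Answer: 967/281232 ≈ 0.0034384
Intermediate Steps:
K(G) = 2*G*(G - 12*G²) (K(G) = (2*G)*(G - 12*G²) = 2*G*(G - 12*G²))
T(p) = 2*p
J(967, 2*(-4))/T(K(-18)) = 967/((2*((-18)²*(2 - 24*(-18))))) = 967/((2*(324*(2 + 432)))) = 967/((2*(324*434))) = 967/((2*140616)) = 967/281232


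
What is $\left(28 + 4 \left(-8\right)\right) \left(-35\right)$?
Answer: $140$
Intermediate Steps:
$\left(28 + 4 \left(-8\right)\right) \left(-35\right) = \left(28 - 32\right) \left(-35\right) = \left(-4\right) \left(-35\right) = 140$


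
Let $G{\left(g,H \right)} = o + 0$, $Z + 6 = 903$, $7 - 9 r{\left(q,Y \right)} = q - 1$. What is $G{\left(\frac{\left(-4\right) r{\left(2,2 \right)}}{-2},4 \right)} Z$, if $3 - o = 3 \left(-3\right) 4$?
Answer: $34983$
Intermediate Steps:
$r{\left(q,Y \right)} = \frac{8}{9} - \frac{q}{9}$ ($r{\left(q,Y \right)} = \frac{7}{9} - \frac{q - 1}{9} = \frac{7}{9} - \frac{-1 + q}{9} = \frac{7}{9} - \left(- \frac{1}{9} + \frac{q}{9}\right) = \frac{8}{9} - \frac{q}{9}$)
$o = 39$ ($o = 3 - 3 \left(-3\right) 4 = 3 - \left(-9\right) 4 = 3 - -36 = 3 + 36 = 39$)
$Z = 897$ ($Z = -6 + 903 = 897$)
$G{\left(g,H \right)} = 39$ ($G{\left(g,H \right)} = 39 + 0 = 39$)
$G{\left(\frac{\left(-4\right) r{\left(2,2 \right)}}{-2},4 \right)} Z = 39 \cdot 897 = 34983$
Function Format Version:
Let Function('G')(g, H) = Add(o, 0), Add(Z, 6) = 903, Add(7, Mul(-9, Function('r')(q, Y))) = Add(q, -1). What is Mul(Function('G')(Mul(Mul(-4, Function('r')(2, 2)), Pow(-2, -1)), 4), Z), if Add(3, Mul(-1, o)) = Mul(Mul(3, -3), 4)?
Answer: 34983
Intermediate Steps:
Function('r')(q, Y) = Add(Rational(8, 9), Mul(Rational(-1, 9), q)) (Function('r')(q, Y) = Add(Rational(7, 9), Mul(Rational(-1, 9), Add(q, -1))) = Add(Rational(7, 9), Mul(Rational(-1, 9), Add(-1, q))) = Add(Rational(7, 9), Add(Rational(1, 9), Mul(Rational(-1, 9), q))) = Add(Rational(8, 9), Mul(Rational(-1, 9), q)))
o = 39 (o = Add(3, Mul(-1, Mul(Mul(3, -3), 4))) = Add(3, Mul(-1, Mul(-9, 4))) = Add(3, Mul(-1, -36)) = Add(3, 36) = 39)
Z = 897 (Z = Add(-6, 903) = 897)
Function('G')(g, H) = 39 (Function('G')(g, H) = Add(39, 0) = 39)
Mul(Function('G')(Mul(Mul(-4, Function('r')(2, 2)), Pow(-2, -1)), 4), Z) = Mul(39, 897) = 34983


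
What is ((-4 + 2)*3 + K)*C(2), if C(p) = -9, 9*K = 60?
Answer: -6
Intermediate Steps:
K = 20/3 (K = (1/9)*60 = 20/3 ≈ 6.6667)
((-4 + 2)*3 + K)*C(2) = ((-4 + 2)*3 + 20/3)*(-9) = (-2*3 + 20/3)*(-9) = (-6 + 20/3)*(-9) = (2/3)*(-9) = -6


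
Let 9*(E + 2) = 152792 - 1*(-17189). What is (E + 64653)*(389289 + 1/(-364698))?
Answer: 53370459981518320/1641141 ≈ 3.2520e+10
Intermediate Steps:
E = 169963/9 (E = -2 + (152792 - 1*(-17189))/9 = -2 + (152792 + 17189)/9 = -2 + (1/9)*169981 = -2 + 169981/9 = 169963/9 ≈ 18885.)
(E + 64653)*(389289 + 1/(-364698)) = (169963/9 + 64653)*(389289 + 1/(-364698)) = 751840*(389289 - 1/364698)/9 = (751840/9)*(141972919721/364698) = 53370459981518320/1641141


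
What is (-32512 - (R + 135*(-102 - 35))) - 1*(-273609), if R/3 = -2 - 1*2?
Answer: 259604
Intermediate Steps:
R = -12 (R = 3*(-2 - 1*2) = 3*(-2 - 2) = 3*(-4) = -12)
(-32512 - (R + 135*(-102 - 35))) - 1*(-273609) = (-32512 - (-12 + 135*(-102 - 35))) - 1*(-273609) = (-32512 - (-12 + 135*(-137))) + 273609 = (-32512 - (-12 - 18495)) + 273609 = (-32512 - 1*(-18507)) + 273609 = (-32512 + 18507) + 273609 = -14005 + 273609 = 259604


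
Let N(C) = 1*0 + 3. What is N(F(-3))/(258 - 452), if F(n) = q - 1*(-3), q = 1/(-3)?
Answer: -3/194 ≈ -0.015464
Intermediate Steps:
q = -1/3 ≈ -0.33333
F(n) = 8/3 (F(n) = -1/3 - 1*(-3) = -1/3 + 3 = 8/3)
N(C) = 3 (N(C) = 0 + 3 = 3)
N(F(-3))/(258 - 452) = 3/(258 - 452) = 3/(-194) = 3*(-1/194) = -3/194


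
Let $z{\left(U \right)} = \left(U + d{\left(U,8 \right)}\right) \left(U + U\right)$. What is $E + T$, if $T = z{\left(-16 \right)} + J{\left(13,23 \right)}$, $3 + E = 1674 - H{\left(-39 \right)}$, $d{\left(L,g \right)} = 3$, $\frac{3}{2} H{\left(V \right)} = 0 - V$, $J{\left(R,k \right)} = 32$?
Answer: $2093$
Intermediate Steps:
$H{\left(V \right)} = - \frac{2 V}{3}$ ($H{\left(V \right)} = \frac{2 \left(0 - V\right)}{3} = \frac{2 \left(- V\right)}{3} = - \frac{2 V}{3}$)
$z{\left(U \right)} = 2 U \left(3 + U\right)$ ($z{\left(U \right)} = \left(U + 3\right) \left(U + U\right) = \left(3 + U\right) 2 U = 2 U \left(3 + U\right)$)
$E = 1645$ ($E = -3 + \left(1674 - \left(- \frac{2}{3}\right) \left(-39\right)\right) = -3 + \left(1674 - 26\right) = -3 + 1648 = 1645$)
$T = 448$ ($T = 2 \left(-16\right) \left(3 - 16\right) + 32 = 2 \left(-16\right) \left(-13\right) + 32 = 416 + 32 = 448$)
$E + T = 1645 + 448 = 2093$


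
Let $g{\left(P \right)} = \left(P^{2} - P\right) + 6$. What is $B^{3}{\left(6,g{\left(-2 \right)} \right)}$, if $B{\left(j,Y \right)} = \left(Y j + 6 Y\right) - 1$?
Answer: $2924207$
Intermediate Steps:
$g{\left(P \right)} = 6 + P^{2} - P$
$B{\left(j,Y \right)} = -1 + 6 Y + Y j$ ($B{\left(j,Y \right)} = \left(6 Y + Y j\right) - 1 = -1 + 6 Y + Y j$)
$B^{3}{\left(6,g{\left(-2 \right)} \right)} = \left(-1 + 6 \left(6 + \left(-2\right)^{2} - -2\right) + \left(6 + \left(-2\right)^{2} - -2\right) 6\right)^{3} = \left(-1 + 6 \left(6 + 4 + 2\right) + \left(6 + 4 + 2\right) 6\right)^{3} = \left(-1 + 6 \cdot 12 + 12 \cdot 6\right)^{3} = \left(-1 + 72 + 72\right)^{3} = 143^{3} = 2924207$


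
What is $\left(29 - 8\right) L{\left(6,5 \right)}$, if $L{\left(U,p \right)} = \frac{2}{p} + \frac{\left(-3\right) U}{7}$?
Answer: $- \frac{228}{5} \approx -45.6$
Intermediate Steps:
$L{\left(U,p \right)} = \frac{2}{p} - \frac{3 U}{7}$ ($L{\left(U,p \right)} = \frac{2}{p} + - 3 U \frac{1}{7} = \frac{2}{p} - \frac{3 U}{7}$)
$\left(29 - 8\right) L{\left(6,5 \right)} = \left(29 - 8\right) \left(\frac{2}{5} - \frac{18}{7}\right) = 21 \left(2 \cdot \frac{1}{5} - \frac{18}{7}\right) = 21 \left(\frac{2}{5} - \frac{18}{7}\right) = 21 \left(- \frac{76}{35}\right) = - \frac{228}{5}$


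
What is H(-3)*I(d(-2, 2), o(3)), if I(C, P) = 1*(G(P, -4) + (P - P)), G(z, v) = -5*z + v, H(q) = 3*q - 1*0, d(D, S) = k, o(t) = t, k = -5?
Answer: 171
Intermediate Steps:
d(D, S) = -5
H(q) = 3*q (H(q) = 3*q + 0 = 3*q)
G(z, v) = v - 5*z
I(C, P) = -4 - 5*P (I(C, P) = 1*((-4 - 5*P) + (P - P)) = 1*((-4 - 5*P) + 0) = 1*(-4 - 5*P) = -4 - 5*P)
H(-3)*I(d(-2, 2), o(3)) = (3*(-3))*(-4 - 5*3) = -9*(-4 - 15) = -9*(-19) = 171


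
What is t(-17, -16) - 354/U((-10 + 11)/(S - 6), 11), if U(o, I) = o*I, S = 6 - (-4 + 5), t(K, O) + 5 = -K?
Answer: 486/11 ≈ 44.182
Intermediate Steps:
t(K, O) = -5 - K
S = 5 (S = 6 - 1*1 = 6 - 1 = 5)
U(o, I) = I*o
t(-17, -16) - 354/U((-10 + 11)/(S - 6), 11) = (-5 - 1*(-17)) - 354*(5 - 6)/(11*(-10 + 11)) = (-5 + 17) - 354/(11*(1/(-1))) = 12 - 354/(11*(1*(-1))) = 12 - 354/(11*(-1)) = 12 - 354/(-11) = 12 - 354*(-1/11) = 12 + 354/11 = 486/11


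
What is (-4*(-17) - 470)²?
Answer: 161604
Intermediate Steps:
(-4*(-17) - 470)² = (68 - 470)² = (-402)² = 161604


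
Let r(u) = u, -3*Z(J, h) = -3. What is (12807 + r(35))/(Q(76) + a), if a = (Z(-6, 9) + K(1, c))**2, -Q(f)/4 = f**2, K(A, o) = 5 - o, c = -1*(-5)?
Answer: -12842/23103 ≈ -0.55586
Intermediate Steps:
Z(J, h) = 1 (Z(J, h) = -1/3*(-3) = 1)
c = 5
Q(f) = -4*f**2
a = 1 (a = (1 + (5 - 1*5))**2 = (1 + (5 - 5))**2 = (1 + 0)**2 = 1**2 = 1)
(12807 + r(35))/(Q(76) + a) = (12807 + 35)/(-4*76**2 + 1) = 12842/(-4*5776 + 1) = 12842/(-23104 + 1) = 12842/(-23103) = 12842*(-1/23103) = -12842/23103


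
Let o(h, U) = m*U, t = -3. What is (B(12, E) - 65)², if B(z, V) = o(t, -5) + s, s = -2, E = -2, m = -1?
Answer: 3844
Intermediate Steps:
o(h, U) = -U
B(z, V) = 3 (B(z, V) = -1*(-5) - 2 = 5 - 2 = 3)
(B(12, E) - 65)² = (3 - 65)² = (-62)² = 3844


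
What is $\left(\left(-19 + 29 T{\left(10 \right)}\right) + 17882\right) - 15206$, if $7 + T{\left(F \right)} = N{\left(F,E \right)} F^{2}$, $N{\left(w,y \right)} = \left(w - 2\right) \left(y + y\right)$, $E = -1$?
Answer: $-43946$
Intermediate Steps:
$N{\left(w,y \right)} = 2 y \left(-2 + w\right)$ ($N{\left(w,y \right)} = \left(-2 + w\right) 2 y = 2 y \left(-2 + w\right)$)
$T{\left(F \right)} = -7 + F^{2} \left(4 - 2 F\right)$ ($T{\left(F \right)} = -7 + 2 \left(-1\right) \left(-2 + F\right) F^{2} = -7 + \left(4 - 2 F\right) F^{2} = -7 + F^{2} \left(4 - 2 F\right)$)
$\left(\left(-19 + 29 T{\left(10 \right)}\right) + 17882\right) - 15206 = \left(\left(-19 + 29 \left(-7 + 2 \cdot 10^{2} \left(2 - 10\right)\right)\right) + 17882\right) - 15206 = \left(\left(-19 + 29 \left(-7 + 2 \cdot 100 \left(2 - 10\right)\right)\right) + 17882\right) - 15206 = \left(\left(-19 + 29 \left(-7 + 2 \cdot 100 \left(-8\right)\right)\right) + 17882\right) - 15206 = \left(\left(-19 + 29 \left(-7 - 1600\right)\right) + 17882\right) - 15206 = \left(\left(-19 + 29 \left(-1607\right)\right) + 17882\right) - 15206 = \left(\left(-19 - 46603\right) + 17882\right) - 15206 = \left(-46622 + 17882\right) - 15206 = -28740 - 15206 = -43946$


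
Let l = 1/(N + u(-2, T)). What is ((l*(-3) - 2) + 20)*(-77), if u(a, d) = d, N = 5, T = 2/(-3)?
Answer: -17325/13 ≈ -1332.7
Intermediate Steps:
T = -2/3 (T = 2*(-1/3) = -2/3 ≈ -0.66667)
l = 3/13 (l = 1/(5 - 2/3) = 1/(13/3) = 3/13 ≈ 0.23077)
((l*(-3) - 2) + 20)*(-77) = (((3/13)*(-3) - 2) + 20)*(-77) = ((-9/13 - 2) + 20)*(-77) = (-35/13 + 20)*(-77) = (225/13)*(-77) = -17325/13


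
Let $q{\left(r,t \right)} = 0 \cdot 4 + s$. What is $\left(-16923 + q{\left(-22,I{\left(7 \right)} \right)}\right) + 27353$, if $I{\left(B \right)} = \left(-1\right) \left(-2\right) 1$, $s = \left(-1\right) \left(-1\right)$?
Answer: $10431$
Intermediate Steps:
$s = 1$
$I{\left(B \right)} = 2$ ($I{\left(B \right)} = 2 \cdot 1 = 2$)
$q{\left(r,t \right)} = 1$ ($q{\left(r,t \right)} = 0 \cdot 4 + 1 = 0 + 1 = 1$)
$\left(-16923 + q{\left(-22,I{\left(7 \right)} \right)}\right) + 27353 = \left(-16923 + 1\right) + 27353 = -16922 + 27353 = 10431$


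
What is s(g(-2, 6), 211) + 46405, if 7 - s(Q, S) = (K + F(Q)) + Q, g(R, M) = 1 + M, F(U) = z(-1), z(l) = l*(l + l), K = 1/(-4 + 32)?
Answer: 1299283/28 ≈ 46403.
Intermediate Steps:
K = 1/28 ≈ 0.035714
z(l) = 2*l² (z(l) = l*(2*l) = 2*l²)
F(U) = 2 (F(U) = 2*(-1)² = 2*1 = 2)
s(Q, S) = 139/28 - Q (s(Q, S) = 7 - ((1/28 + 2) + Q) = 7 - (57/28 + Q) = 7 + (-57/28 - Q) = 139/28 - Q)
s(g(-2, 6), 211) + 46405 = (139/28 - (1 + 6)) + 46405 = (139/28 - 1*7) + 46405 = (139/28 - 7) + 46405 = -57/28 + 46405 = 1299283/28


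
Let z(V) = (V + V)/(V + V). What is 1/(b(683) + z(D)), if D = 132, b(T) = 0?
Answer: 1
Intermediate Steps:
z(V) = 1 (z(V) = (2*V)/((2*V)) = (2*V)*(1/(2*V)) = 1)
1/(b(683) + z(D)) = 1/(0 + 1) = 1/1 = 1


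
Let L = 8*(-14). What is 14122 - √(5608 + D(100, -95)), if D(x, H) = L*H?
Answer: 14122 - 2*√4062 ≈ 13995.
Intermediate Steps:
L = -112
D(x, H) = -112*H
14122 - √(5608 + D(100, -95)) = 14122 - √(5608 - 112*(-95)) = 14122 - √(5608 + 10640) = 14122 - √16248 = 14122 - 2*√4062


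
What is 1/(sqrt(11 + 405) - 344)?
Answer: -43/14740 - sqrt(26)/29480 ≈ -0.0030902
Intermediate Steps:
1/(sqrt(11 + 405) - 344) = 1/(sqrt(416) - 344) = 1/(4*sqrt(26) - 344) = 1/(-344 + 4*sqrt(26))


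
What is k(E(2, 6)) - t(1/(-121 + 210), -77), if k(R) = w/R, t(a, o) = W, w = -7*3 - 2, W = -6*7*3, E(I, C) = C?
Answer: 733/6 ≈ 122.17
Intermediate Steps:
W = -126 (W = -42*3 = -126)
w = -23 (w = -21 - 2 = -23)
t(a, o) = -126
k(R) = -23/R
k(E(2, 6)) - t(1/(-121 + 210), -77) = -23/6 - 1*(-126) = -23*1/6 + 126 = -23/6 + 126 = 733/6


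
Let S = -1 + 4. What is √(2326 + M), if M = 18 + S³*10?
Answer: √2614 ≈ 51.127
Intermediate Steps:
S = 3
M = 288 (M = 18 + 3³*10 = 18 + 27*10 = 18 + 270 = 288)
√(2326 + M) = √(2326 + 288) = √2614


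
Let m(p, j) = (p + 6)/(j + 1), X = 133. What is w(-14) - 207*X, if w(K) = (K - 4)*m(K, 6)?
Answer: -192573/7 ≈ -27510.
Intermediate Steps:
m(p, j) = (6 + p)/(1 + j)
w(K) = (-4 + K)*(6/7 + K/7) (w(K) = (K - 4)*((6 + K)/(1 + 6)) = (-4 + K)*((6 + K)/7) = (-4 + K)*(6/7 + K/7))
w(-14) - 207*X = (-4 - 14)*(6 - 14)/7 - 207*133 = (⅐)*(-18)*(-8) - 27531 = 144/7 - 27531 = -192573/7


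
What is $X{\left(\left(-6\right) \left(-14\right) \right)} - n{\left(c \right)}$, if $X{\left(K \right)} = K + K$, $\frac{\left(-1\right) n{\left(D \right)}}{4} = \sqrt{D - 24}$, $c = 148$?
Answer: $168 + 8 \sqrt{31} \approx 212.54$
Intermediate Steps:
$n{\left(D \right)} = - 4 \sqrt{-24 + D}$ ($n{\left(D \right)} = - 4 \sqrt{D - 24} = - 4 \sqrt{-24 + D}$)
$X{\left(K \right)} = 2 K$
$X{\left(\left(-6\right) \left(-14\right) \right)} - n{\left(c \right)} = 2 \left(\left(-6\right) \left(-14\right)\right) - - 4 \sqrt{-24 + 148} = 2 \cdot 84 - - 4 \sqrt{124} = 168 - - 4 \cdot 2 \sqrt{31} = 168 - - 8 \sqrt{31} = 168 + 8 \sqrt{31}$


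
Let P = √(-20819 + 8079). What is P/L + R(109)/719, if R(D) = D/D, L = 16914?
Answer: 1/719 + 7*I*√65/8457 ≈ 0.0013908 + 0.0066733*I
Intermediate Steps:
R(D) = 1
P = 14*I*√65 (P = √(-12740) = 14*I*√65 ≈ 112.87*I)
P/L + R(109)/719 = (14*I*√65)/16914 + 1/719 = (14*I*√65)*(1/16914) + 1*(1/719) = 7*I*√65/8457 + 1/719 = 1/719 + 7*I*√65/8457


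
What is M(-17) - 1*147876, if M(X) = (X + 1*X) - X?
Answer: -147893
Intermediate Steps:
M(X) = X (M(X) = (X + X) - X = 2*X - X = X)
M(-17) - 1*147876 = -17 - 1*147876 = -17 - 147876 = -147893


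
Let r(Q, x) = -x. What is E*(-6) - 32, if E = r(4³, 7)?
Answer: 10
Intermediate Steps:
E = -7 (E = -1*7 = -7)
E*(-6) - 32 = -7*(-6) - 32 = 42 - 32 = 10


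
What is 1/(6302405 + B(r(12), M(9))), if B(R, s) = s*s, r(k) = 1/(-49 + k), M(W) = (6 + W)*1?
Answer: 1/6302630 ≈ 1.5866e-7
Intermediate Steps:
M(W) = 6 + W
B(R, s) = s²
1/(6302405 + B(r(12), M(9))) = 1/(6302405 + (6 + 9)²) = 1/(6302405 + 15²) = 1/(6302405 + 225) = 1/6302630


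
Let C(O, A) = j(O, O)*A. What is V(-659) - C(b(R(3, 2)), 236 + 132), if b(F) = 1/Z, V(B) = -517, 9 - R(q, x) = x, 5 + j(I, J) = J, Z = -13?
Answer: 17567/13 ≈ 1351.3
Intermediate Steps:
j(I, J) = -5 + J
R(q, x) = 9 - x
b(F) = -1/13 (b(F) = 1/(-13) = -1/13)
C(O, A) = A*(-5 + O) (C(O, A) = (-5 + O)*A = A*(-5 + O))
V(-659) - C(b(R(3, 2)), 236 + 132) = -517 - (236 + 132)*(-5 - 1/13) = -517 - 368*(-66)/13 = -517 - 1*(-24288/13) = -517 + 24288/13 = 17567/13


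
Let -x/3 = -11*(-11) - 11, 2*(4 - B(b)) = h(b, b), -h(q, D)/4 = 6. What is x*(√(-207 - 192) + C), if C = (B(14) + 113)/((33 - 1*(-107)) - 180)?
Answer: 4257/4 - 330*I*√399 ≈ 1064.3 - 6591.7*I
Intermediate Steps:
h(q, D) = -24 (h(q, D) = -4*6 = -24)
B(b) = 16 (B(b) = 4 - ½*(-24) = 4 + 12 = 16)
x = -330 (x = -3*(-11*(-11) - 11) = -3*(121 - 11) = -3*110 = -330)
C = -129/40 (C = (16 + 113)/((33 - 1*(-107)) - 180) = 129/((33 + 107) - 180) = 129/(140 - 180) = 129/(-40) = 129*(-1/40) = -129/40 ≈ -3.2250)
x*(√(-207 - 192) + C) = -330*(√(-207 - 192) - 129/40) = -330*(√(-399) - 129/40) = -330*(I*√399 - 129/40) = -330*(-129/40 + I*√399) = 4257/4 - 330*I*√399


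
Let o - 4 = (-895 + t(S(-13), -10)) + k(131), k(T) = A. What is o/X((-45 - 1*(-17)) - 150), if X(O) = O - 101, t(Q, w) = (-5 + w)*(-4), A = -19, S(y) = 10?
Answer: 850/279 ≈ 3.0466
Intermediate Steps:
k(T) = -19
t(Q, w) = 20 - 4*w
X(O) = -101 + O
o = -850 (o = 4 + ((-895 + (20 - 4*(-10))) - 19) = 4 + ((-895 + (20 + 40)) - 19) = 4 + ((-895 + 60) - 19) = 4 + (-835 - 19) = 4 - 854 = -850)
o/X((-45 - 1*(-17)) - 150) = -850/(-101 + ((-45 - 1*(-17)) - 150)) = -850/(-101 + ((-45 + 17) - 150)) = -850/(-101 + (-28 - 150)) = -850/(-101 - 178) = -850/(-279) = -850*(-1/279) = 850/279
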